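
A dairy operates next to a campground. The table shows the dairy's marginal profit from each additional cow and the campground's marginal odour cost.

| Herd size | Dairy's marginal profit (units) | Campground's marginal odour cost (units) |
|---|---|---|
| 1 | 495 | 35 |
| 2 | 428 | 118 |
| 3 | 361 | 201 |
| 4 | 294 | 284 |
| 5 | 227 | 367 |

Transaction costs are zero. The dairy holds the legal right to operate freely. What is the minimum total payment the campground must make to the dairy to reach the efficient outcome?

227

Left alone the dairy would choose level 5 (marginal profit stays positive).
Efficient level: k* = 4 (marginal profit ≥ marginal odour cost through 4).
The campground must at least cover the dairy's forgone profit from cutting 5→4: 227 = 227.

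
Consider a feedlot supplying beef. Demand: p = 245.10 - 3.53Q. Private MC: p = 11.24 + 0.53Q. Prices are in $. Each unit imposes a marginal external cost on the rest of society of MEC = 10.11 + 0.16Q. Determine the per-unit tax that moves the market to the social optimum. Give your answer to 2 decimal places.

Social marginal cost = private MC + MEC = 21.35 + 0.69Q.
Set SMC = demand: 21.35 + 0.69Q = 245.10 - 3.53Q → Q* = 53.0213.
The Pigouvian tax equals MEC at Q*: 10.11 + 0.16×53.0213 = 18.5934.

tax = $18.59 per unit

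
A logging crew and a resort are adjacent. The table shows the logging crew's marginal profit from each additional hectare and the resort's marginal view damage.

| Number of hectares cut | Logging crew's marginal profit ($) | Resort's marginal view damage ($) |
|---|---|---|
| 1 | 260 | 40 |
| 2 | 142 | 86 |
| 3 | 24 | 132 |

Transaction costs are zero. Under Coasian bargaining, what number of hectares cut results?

Bargaining reaches the level where marginal profit last exceeds marginal view damage.
That holds through level 2 (142 ≥ 86) but not at 3 (24 < 132).

2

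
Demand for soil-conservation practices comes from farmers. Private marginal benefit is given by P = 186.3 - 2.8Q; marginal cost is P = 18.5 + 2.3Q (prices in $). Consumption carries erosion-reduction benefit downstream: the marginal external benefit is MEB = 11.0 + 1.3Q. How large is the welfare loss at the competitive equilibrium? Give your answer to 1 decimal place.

DWL = $380.5

Market equilibrium (private): 18.5 + 2.3Q = 186.3 - 2.8Q → Q_m = 32.9020.
Social marginal benefit = demand + MEB = 197.3 - 1.5Q.
Set SMB = MC: 197.3 - 1.5Q = 18.5 + 2.3Q → Q* = 47.0526.
The loss is the area between SMB and MC from Q* to Q_m; with linear curves that's a triangle of height MEB(Q_m).
DWL = ½ × 14.1506 × 53.7725 = 380.4566.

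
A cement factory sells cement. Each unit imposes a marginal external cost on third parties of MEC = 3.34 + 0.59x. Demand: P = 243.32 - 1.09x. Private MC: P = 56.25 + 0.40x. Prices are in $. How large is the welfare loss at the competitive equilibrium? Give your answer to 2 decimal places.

Market equilibrium (private): 56.25 + 0.40x = 243.32 - 1.09x → x_m = 125.5503.
Social marginal cost = private MC + MEC = 59.59 + 0.99x.
Set SMC = demand: 59.59 + 0.99x = 243.32 - 1.09x → x* = 88.3317.
The loss is the area between SMC and demand from x* to x_m; with linear curves that's a triangle of height MEC(x_m).
DWL = ½ × 37.2186 × 77.4147 = 1440.6334.

DWL = $1440.63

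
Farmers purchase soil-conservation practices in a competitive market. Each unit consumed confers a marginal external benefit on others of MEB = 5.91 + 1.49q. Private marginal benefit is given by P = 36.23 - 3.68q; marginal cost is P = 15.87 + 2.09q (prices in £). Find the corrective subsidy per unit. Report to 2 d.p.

subsidy = £15.06 per unit

Social marginal benefit = demand + MEB = 42.14 - 2.19q.
Set SMB = MC: 42.14 - 2.19q = 15.87 + 2.09q → q* = 6.1379.
The Pigouvian subsidy equals MEB at q*: 5.91 + 1.49×6.1379 = 15.0555.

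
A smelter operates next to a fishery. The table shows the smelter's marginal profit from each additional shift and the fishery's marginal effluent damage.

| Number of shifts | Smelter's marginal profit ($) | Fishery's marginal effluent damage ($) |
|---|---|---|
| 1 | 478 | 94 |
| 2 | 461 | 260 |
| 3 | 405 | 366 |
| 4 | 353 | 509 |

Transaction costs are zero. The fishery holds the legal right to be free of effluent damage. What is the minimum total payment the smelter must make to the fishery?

Efficient level: marginal profit ≥ marginal effluent damage through level 3, so k* = 3.
With the fishery holding the right, the smelter must at least compensate total damage at k*: 94 + 260 + 366 = 720.

$720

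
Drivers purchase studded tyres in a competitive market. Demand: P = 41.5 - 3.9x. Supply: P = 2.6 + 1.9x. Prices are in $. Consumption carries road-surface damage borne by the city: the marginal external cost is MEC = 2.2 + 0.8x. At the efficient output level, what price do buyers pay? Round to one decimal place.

Social marginal benefit = demand − MEC = 39.3 - 4.7x.
Set SMB = MC: 39.3 - 4.7x = 2.6 + 1.9x → x* = 5.5606.
Consumer price on the demand curve at x*: 41.5 − 3.9×5.5606 = 19.8137.

P = $19.8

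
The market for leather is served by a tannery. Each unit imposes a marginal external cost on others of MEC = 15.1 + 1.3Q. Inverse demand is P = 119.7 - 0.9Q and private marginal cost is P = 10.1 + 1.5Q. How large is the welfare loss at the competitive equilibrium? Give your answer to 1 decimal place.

Market equilibrium (private): 10.1 + 1.5Q = 119.7 - 0.9Q → Q_m = 45.6667.
Social marginal cost = private MC + MEC = 25.2 + 2.8Q.
Set SMC = demand: 25.2 + 2.8Q = 119.7 - 0.9Q → Q* = 25.5405.
Between Q* and Q_m the wedge SMC − demand runs linearly from 0 to MEC(Q_m), so the loss is a triangle.
DWL = ½ × 20.1262 × 74.4667 = 749.3658.

DWL = 749.4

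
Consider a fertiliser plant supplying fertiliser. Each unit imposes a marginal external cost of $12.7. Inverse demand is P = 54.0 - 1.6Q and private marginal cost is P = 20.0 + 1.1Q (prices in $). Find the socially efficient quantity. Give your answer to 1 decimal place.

Social marginal cost = private MC + MEC = 32.7 + 1.1Q.
Set SMC = demand: 32.7 + 1.1Q = 54.0 - 1.6Q → Q* = 7.8889.

Q* = 7.9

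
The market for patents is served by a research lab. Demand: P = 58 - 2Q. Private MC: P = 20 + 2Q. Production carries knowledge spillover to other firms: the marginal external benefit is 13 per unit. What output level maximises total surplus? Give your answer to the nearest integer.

Q* = 13

Social marginal cost = private MC − MEB = 7 + 2Q.
Set SMC = demand: 7 + 2Q = 58 - 2Q → Q* = 12.7500.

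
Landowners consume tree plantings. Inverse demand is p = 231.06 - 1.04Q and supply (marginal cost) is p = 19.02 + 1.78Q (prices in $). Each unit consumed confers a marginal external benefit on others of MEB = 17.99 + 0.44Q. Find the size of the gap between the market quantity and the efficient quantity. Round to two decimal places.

Market equilibrium (private): 19.02 + 1.78Q = 231.06 - 1.04Q → Q_m = 75.1915.
Social marginal benefit = demand + MEB = 249.05 - 0.60Q.
Set SMB = MC: 249.05 - 0.60Q = 19.02 + 1.78Q → Q* = 96.6513.
Gap = |75.1915 − 96.6513| = 21.4598.

21.46 units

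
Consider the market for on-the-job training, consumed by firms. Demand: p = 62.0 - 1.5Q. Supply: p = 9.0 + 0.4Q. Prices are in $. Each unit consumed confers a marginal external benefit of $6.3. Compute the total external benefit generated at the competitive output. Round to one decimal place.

Market equilibrium (private): 9.0 + 0.4Q = 62.0 - 1.5Q → Q_m = 27.8947.
Total external benefit = MEB × Q_m = 6.3 × 27.8947 = 175.7366.

$175.7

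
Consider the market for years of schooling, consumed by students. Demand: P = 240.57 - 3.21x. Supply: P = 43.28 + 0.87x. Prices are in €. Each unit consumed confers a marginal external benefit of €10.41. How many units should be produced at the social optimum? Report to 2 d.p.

Social marginal benefit = demand + MEB = 250.98 - 3.21x.
Set SMB = MC: 250.98 - 3.21x = 43.28 + 0.87x → x* = 50.9069.

x* = 50.91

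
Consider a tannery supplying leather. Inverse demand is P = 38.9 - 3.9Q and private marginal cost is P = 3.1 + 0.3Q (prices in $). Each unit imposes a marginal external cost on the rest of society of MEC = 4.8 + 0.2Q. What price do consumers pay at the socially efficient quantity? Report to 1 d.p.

Social marginal cost = private MC + MEC = 7.9 + 0.5Q.
Set SMC = demand: 7.9 + 0.5Q = 38.9 - 3.9Q → Q* = 7.0455.
Consumer price on the demand curve at Q*: 38.9 − 3.9×7.0455 = 11.4226.

P = $11.4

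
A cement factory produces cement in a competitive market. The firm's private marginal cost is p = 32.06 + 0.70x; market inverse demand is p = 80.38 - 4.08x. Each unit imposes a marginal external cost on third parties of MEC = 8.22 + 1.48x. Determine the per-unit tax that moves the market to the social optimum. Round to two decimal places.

tax = 17.70 per unit

Social marginal cost = private MC + MEC = 40.28 + 2.18x.
Set SMC = demand: 40.28 + 2.18x = 80.38 - 4.08x → x* = 6.4058.
The Pigouvian tax equals MEC at x*: 8.22 + 1.48×6.4058 = 17.7006.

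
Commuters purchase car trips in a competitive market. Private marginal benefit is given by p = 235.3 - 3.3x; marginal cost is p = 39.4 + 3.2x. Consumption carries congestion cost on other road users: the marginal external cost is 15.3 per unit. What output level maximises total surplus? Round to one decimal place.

x* = 27.8

Social marginal benefit = demand − MEC = 220.0 - 3.3x.
Set SMB = MC: 220.0 - 3.3x = 39.4 + 3.2x → x* = 27.7846.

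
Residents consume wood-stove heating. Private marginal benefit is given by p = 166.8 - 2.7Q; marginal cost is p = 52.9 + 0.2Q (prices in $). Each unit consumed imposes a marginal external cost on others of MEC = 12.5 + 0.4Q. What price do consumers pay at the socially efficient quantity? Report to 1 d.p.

P = $83.8

Social marginal benefit = demand − MEC = 154.3 - 3.1Q.
Set SMB = MC: 154.3 - 3.1Q = 52.9 + 0.2Q → Q* = 30.7273.
Consumer price on the demand curve at Q*: 166.8 − 2.7×30.7273 = 83.8363.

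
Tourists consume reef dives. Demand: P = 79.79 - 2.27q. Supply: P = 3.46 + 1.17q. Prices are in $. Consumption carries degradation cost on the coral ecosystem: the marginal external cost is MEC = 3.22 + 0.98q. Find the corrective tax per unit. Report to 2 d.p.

tax = $19.43 per unit

Social marginal benefit = demand − MEC = 76.57 - 3.25q.
Set SMB = MC: 76.57 - 3.25q = 3.46 + 1.17q → q* = 16.5407.
The Pigouvian tax equals MEC at q*: 3.22 + 0.98×16.5407 = 19.4299.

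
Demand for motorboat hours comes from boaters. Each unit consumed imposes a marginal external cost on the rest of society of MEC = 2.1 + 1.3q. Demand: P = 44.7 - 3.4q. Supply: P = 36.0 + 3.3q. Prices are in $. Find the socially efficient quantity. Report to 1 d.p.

q* = 0.8

Social marginal benefit = demand − MEC = 42.6 - 4.7q.
Set SMB = MC: 42.6 - 4.7q = 36.0 + 3.3q → q* = 0.8250.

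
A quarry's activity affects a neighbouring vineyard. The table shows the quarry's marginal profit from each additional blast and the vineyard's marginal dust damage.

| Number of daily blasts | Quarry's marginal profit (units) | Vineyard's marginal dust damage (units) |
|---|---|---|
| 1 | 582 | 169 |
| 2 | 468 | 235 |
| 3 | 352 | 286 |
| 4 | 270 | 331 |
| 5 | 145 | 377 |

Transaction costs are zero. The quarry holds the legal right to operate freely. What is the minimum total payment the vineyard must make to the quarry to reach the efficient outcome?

Left alone the quarry would choose level 5 (marginal profit stays positive).
Efficient level: k* = 3 (marginal profit ≥ marginal dust damage through 3).
The vineyard must at least cover the quarry's forgone profit from cutting 5→3: 270 + 145 = 415.

415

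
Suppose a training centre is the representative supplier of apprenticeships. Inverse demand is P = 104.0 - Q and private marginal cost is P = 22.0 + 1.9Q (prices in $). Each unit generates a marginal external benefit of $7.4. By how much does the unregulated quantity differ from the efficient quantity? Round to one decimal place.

2.6 units

Market equilibrium (private): 22.0 + 1.9Q = 104.0 - Q → Q_m = 28.2759.
Social marginal cost = private MC − MEB = 14.6 + 1.9Q.
Set SMC = demand: 14.6 + 1.9Q = 104.0 - Q → Q* = 30.8276.
Gap = |28.2759 − 30.8276| = 2.5517.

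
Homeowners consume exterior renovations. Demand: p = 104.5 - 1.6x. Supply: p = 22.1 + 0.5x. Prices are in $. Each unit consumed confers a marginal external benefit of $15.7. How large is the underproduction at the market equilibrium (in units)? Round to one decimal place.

7.5 units

Market equilibrium (private): 22.1 + 0.5x = 104.5 - 1.6x → x_m = 39.2381.
Social marginal benefit = demand + MEB = 120.2 - 1.6x.
Set SMB = MC: 120.2 - 1.6x = 22.1 + 0.5x → x* = 46.7143.
Gap = |39.2381 − 46.7143| = 7.4762.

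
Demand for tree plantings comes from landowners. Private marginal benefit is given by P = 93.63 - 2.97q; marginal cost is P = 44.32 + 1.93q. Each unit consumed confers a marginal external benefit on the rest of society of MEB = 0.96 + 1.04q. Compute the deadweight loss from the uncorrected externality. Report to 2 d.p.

Market equilibrium (private): 44.32 + 1.93q = 93.63 - 2.97q → q_m = 10.0633.
Social marginal benefit = demand + MEB = 94.59 - 1.93q.
Set SMB = MC: 94.59 - 1.93q = 44.32 + 1.93q → q* = 13.0233.
Height of the DWL triangle at q_m is SMB(q_m) − MC(q_m) = MEB(q_m) = 11.4258.
DWL = ½ × 2.9600 × 11.4258 = 16.9102.

DWL = 16.91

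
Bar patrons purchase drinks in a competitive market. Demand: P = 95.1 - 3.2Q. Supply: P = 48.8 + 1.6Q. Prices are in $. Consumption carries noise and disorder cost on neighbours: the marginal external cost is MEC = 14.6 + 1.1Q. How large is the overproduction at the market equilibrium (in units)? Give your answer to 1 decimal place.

Market equilibrium (private): 48.8 + 1.6Q = 95.1 - 3.2Q → Q_m = 9.6458.
Social marginal benefit = demand − MEC = 80.5 - 4.3Q.
Set SMB = MC: 80.5 - 4.3Q = 48.8 + 1.6Q → Q* = 5.3729.
Gap = |9.6458 − 5.3729| = 4.2729.

4.3 units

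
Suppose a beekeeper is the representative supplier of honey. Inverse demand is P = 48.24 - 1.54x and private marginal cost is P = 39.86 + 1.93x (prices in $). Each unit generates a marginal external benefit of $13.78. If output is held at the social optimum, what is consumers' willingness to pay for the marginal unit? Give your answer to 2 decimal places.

P = $38.41

Social marginal cost = private MC − MEB = 26.08 + 1.93x.
Set SMC = demand: 26.08 + 1.93x = 48.24 - 1.54x → x* = 6.3862.
Consumer price on the demand curve at x*: 48.24 − 1.54×6.3862 = 38.4053.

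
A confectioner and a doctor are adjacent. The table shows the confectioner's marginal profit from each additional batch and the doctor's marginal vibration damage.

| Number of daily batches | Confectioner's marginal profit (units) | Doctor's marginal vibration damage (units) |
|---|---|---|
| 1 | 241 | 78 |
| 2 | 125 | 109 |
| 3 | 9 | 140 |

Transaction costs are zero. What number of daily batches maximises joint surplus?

Bargaining reaches the level where marginal profit last exceeds marginal vibration damage.
That holds through level 2 (125 ≥ 109) but not at 3 (9 < 140).

2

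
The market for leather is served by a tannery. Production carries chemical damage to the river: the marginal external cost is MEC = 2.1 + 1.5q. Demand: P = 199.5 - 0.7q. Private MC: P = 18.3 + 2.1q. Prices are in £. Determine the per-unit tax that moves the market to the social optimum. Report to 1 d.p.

tax = £64.6 per unit

Social marginal cost = private MC + MEC = 20.4 + 3.6q.
Set SMC = demand: 20.4 + 3.6q = 199.5 - 0.7q → q* = 41.6512.
The Pigouvian tax equals MEC at q*: 2.1 + 1.5×41.6512 = 64.5768.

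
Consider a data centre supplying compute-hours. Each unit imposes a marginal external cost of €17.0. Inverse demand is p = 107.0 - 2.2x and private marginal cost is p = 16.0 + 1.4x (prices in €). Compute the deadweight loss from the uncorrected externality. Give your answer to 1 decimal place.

Market equilibrium (private): 16.0 + 1.4x = 107.0 - 2.2x → x_m = 25.2778.
Social marginal cost = private MC + MEC = 33.0 + 1.4x.
Set SMC = demand: 33.0 + 1.4x = 107.0 - 2.2x → x* = 20.5556.
The loss is the area between SMC and demand from x* to x_m; with linear curves that's a triangle of height MEC(x_m).
DWL = ½ × 4.7222 × 17.0000 = 40.1387.

DWL = €40.1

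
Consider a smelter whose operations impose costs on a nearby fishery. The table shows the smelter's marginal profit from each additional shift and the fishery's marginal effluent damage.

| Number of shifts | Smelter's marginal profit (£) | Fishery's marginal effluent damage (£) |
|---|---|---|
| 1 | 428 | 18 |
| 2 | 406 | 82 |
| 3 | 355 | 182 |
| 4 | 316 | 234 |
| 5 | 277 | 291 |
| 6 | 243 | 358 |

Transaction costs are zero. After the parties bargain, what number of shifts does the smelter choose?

4

Bargaining reaches the level where marginal profit last exceeds marginal effluent damage.
That holds through level 4 (316 ≥ 234) but not at 5 (277 < 291).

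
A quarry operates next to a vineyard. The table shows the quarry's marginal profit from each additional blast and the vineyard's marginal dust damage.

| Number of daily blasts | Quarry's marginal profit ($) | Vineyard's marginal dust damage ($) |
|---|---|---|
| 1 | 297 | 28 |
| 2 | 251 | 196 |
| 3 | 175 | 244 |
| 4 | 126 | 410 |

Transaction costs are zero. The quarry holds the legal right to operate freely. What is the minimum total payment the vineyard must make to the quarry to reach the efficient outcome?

Left alone the quarry would choose level 4 (marginal profit stays positive).
Efficient level: k* = 2 (marginal profit ≥ marginal dust damage through 2).
The vineyard must at least cover the quarry's forgone profit from cutting 4→2: 175 + 126 = 301.

$301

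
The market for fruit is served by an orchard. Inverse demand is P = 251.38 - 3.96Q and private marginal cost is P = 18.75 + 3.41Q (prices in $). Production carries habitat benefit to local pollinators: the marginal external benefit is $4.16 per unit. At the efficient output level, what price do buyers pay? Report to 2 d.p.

P = $124.15

Social marginal cost = private MC − MEB = 14.59 + 3.41Q.
Set SMC = demand: 14.59 + 3.41Q = 251.38 - 3.96Q → Q* = 32.1289.
Consumer price on the demand curve at Q*: 251.38 − 3.96×32.1289 = 124.1496.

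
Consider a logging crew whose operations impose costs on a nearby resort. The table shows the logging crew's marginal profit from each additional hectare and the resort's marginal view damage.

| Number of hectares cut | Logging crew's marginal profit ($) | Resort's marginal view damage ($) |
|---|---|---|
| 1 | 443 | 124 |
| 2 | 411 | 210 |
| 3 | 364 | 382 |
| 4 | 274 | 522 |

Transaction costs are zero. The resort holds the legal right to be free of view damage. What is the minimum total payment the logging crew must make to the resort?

Efficient level: marginal profit ≥ marginal view damage through level 2, so k* = 2.
With the resort holding the right, the logging crew must at least compensate total damage at k*: 124 + 210 = 334.

$334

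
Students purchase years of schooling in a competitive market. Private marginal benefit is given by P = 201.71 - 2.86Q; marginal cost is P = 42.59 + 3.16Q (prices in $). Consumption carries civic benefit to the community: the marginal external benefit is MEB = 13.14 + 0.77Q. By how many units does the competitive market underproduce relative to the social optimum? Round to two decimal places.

6.38 units

Market equilibrium (private): 42.59 + 3.16Q = 201.71 - 2.86Q → Q_m = 26.4319.
Social marginal benefit = demand + MEB = 214.85 - 2.09Q.
Set SMB = MC: 214.85 - 2.09Q = 42.59 + 3.16Q → Q* = 32.8114.
Gap = |26.4319 − 32.8114| = 6.3795.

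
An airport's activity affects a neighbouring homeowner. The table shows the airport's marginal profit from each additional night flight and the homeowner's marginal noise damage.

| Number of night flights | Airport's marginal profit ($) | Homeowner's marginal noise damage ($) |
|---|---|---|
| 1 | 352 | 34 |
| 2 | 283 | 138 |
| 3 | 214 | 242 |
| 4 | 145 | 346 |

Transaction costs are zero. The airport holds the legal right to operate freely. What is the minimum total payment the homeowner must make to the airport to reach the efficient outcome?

Left alone the airport would choose level 4 (marginal profit stays positive).
Efficient level: k* = 2 (marginal profit ≥ marginal noise damage through 2).
The homeowner must at least cover the airport's forgone profit from cutting 4→2: 214 + 145 = 359.

$359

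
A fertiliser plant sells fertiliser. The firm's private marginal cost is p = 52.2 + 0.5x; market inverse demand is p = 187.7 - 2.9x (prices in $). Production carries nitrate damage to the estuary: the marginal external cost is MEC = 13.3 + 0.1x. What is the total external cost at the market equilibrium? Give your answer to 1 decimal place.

Market equilibrium (private): 52.2 + 0.5x = 187.7 - 2.9x → x_m = 39.8529.
Total external cost = ∫₀^{x_m} (13.3 + 0.1x) dx = 13.3×39.8529 + ½×0.1×39.8529² = 609.4563.

$609.5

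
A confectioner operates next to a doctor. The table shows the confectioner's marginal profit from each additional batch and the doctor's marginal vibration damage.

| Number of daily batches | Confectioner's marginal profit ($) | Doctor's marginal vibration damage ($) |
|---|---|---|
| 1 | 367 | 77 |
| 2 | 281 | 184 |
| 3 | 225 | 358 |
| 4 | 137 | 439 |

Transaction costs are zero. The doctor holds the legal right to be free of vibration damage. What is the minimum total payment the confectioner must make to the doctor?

Efficient level: marginal profit ≥ marginal vibration damage through level 2, so k* = 2.
With the doctor holding the right, the confectioner must at least compensate total damage at k*: 77 + 184 = 261.

$261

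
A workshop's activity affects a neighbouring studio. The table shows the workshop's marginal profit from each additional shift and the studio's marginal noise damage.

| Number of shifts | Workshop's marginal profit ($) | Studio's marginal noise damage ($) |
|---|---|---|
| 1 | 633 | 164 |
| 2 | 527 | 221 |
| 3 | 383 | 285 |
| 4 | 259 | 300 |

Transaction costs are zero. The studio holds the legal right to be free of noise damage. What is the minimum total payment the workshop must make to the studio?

Efficient level: marginal profit ≥ marginal noise damage through level 3, so k* = 3.
With the studio holding the right, the workshop must at least compensate total damage at k*: 164 + 221 + 285 = 670.

$670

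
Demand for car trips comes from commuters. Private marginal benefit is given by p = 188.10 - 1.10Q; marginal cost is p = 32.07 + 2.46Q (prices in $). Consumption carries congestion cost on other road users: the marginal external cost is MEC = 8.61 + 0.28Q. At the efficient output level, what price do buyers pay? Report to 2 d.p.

Social marginal benefit = demand − MEC = 179.49 - 1.38Q.
Set SMB = MC: 179.49 - 1.38Q = 32.07 + 2.46Q → Q* = 38.3906.
Consumer price on the demand curve at Q*: 188.10 − 1.10×38.3906 = 145.8703.

P = $145.87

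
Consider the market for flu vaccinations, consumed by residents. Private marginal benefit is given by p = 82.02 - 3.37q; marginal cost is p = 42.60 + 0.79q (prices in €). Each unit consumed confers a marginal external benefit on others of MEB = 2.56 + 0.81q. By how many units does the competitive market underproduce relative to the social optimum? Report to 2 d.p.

3.06 units

Market equilibrium (private): 42.60 + 0.79q = 82.02 - 3.37q → q_m = 9.4760.
Social marginal benefit = demand + MEB = 84.58 - 2.56q.
Set SMB = MC: 84.58 - 2.56q = 42.60 + 0.79q → q* = 12.5313.
Gap = |9.4760 − 12.5313| = 3.0553.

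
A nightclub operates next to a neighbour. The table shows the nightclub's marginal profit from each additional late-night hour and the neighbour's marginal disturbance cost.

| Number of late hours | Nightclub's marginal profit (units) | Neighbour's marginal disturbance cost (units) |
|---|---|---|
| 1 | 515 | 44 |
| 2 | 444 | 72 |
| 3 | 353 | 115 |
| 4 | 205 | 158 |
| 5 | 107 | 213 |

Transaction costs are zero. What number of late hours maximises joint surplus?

4

Bargaining reaches the level where marginal profit last exceeds marginal disturbance cost.
That holds through level 4 (205 ≥ 158) but not at 5 (107 < 213).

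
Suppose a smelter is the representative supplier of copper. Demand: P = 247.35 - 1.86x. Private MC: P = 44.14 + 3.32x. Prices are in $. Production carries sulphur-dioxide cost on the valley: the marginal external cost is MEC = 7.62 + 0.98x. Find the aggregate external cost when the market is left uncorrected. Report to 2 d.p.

$1053.03

Market equilibrium (private): 44.14 + 3.32x = 247.35 - 1.86x → x_m = 39.2297.
Total external cost = ∫₀^{x_m} (7.62 + 0.98x) dx = 7.62×39.2297 + ½×0.98×39.2297² = 1053.0253.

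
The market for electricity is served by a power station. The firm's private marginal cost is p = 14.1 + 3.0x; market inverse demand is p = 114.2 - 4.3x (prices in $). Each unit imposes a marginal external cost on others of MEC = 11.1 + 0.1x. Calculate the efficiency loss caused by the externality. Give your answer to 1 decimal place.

DWL = $10.5

Market equilibrium (private): 14.1 + 3.0x = 114.2 - 4.3x → x_m = 13.7123.
Social marginal cost = private MC + MEC = 25.2 + 3.1x.
Set SMC = demand: 25.2 + 3.1x = 114.2 - 4.3x → x* = 12.0270.
Height of the DWL triangle at x_m is SMC(x_m) − demand(x_m) = MEC(x_m) = 12.4712.
DWL = ½ × 1.6853 × 12.4712 = 10.5089.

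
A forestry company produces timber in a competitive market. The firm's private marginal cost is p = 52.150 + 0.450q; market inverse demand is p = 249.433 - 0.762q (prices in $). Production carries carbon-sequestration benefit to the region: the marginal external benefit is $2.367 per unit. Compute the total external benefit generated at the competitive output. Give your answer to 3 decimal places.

Market equilibrium (private): 52.150 + 0.450q = 249.433 - 0.762q → q_m = 162.7748.
Total external benefit = MEB × q_m = 2.367 × 162.7748 = 385.2880.

$385.288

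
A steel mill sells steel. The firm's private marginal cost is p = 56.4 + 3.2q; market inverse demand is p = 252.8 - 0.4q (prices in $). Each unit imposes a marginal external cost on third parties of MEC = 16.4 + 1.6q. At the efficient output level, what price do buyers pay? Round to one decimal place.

P = $239.0

Social marginal cost = private MC + MEC = 72.8 + 4.8q.
Set SMC = demand: 72.8 + 4.8q = 252.8 - 0.4q → q* = 34.6154.
Consumer price on the demand curve at q*: 252.8 − 0.4×34.6154 = 238.9538.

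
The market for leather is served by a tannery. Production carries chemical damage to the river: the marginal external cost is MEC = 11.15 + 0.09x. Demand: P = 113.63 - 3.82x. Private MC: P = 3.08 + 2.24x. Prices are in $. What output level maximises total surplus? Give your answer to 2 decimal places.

Social marginal cost = private MC + MEC = 14.23 + 2.33x.
Set SMC = demand: 14.23 + 2.33x = 113.63 - 3.82x → x* = 16.1626.

x* = 16.16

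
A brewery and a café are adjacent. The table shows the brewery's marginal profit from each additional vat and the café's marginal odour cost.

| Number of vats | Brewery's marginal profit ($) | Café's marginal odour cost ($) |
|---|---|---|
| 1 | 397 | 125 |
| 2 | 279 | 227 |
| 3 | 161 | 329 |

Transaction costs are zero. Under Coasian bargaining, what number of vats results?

2

Bargaining reaches the level where marginal profit last exceeds marginal odour cost.
That holds through level 2 (279 ≥ 227) but not at 3 (161 < 329).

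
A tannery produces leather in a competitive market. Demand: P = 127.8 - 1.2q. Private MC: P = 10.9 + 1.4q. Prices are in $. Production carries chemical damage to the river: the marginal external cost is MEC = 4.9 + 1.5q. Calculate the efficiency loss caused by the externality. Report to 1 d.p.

DWL = $638.2

Market equilibrium (private): 10.9 + 1.4q = 127.8 - 1.2q → q_m = 44.9615.
Social marginal cost = private MC + MEC = 15.8 + 2.9q.
Set SMC = demand: 15.8 + 2.9q = 127.8 - 1.2q → q* = 27.3171.
Height of the DWL triangle at q_m is SMC(q_m) − demand(q_m) = MEC(q_m) = 72.3423.
DWL = ½ × 17.6444 × 72.3423 = 638.2182.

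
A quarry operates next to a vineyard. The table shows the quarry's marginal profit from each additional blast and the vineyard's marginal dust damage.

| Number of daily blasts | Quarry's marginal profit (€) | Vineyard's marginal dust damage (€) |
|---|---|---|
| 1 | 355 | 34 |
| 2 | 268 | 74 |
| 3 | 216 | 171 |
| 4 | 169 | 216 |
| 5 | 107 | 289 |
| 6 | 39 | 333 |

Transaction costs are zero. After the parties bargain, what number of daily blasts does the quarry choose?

Bargaining reaches the level where marginal profit last exceeds marginal dust damage.
That holds through level 3 (216 ≥ 171) but not at 4 (169 < 216).

3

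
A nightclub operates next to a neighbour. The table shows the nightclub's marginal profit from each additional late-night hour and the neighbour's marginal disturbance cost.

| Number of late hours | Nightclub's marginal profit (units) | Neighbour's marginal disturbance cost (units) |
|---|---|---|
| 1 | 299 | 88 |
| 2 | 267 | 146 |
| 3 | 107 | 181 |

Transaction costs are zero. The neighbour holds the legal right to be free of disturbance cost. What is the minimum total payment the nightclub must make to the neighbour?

234

Efficient level: marginal profit ≥ marginal disturbance cost through level 2, so k* = 2.
With the neighbour holding the right, the nightclub must at least compensate total damage at k*: 88 + 146 = 234.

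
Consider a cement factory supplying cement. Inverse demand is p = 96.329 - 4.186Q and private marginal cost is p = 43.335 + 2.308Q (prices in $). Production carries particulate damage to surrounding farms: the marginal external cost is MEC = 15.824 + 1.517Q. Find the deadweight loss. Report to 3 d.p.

DWL = $49.646

Market equilibrium (private): 43.335 + 2.308Q = 96.329 - 4.186Q → Q_m = 8.1605.
Social marginal cost = private MC + MEC = 59.159 + 3.825Q.
Set SMC = demand: 59.159 + 3.825Q = 96.329 - 4.186Q → Q* = 4.6399.
Height of the DWL triangle at Q_m is SMC(Q_m) − demand(Q_m) = MEC(Q_m) = 28.2034.
DWL = ½ × 3.5206 × 28.2034 = 49.6464.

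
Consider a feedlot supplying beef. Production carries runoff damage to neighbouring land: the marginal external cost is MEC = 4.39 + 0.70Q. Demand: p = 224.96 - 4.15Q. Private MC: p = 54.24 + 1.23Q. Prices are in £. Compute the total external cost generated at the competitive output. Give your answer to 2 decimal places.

Market equilibrium (private): 54.24 + 1.23Q = 224.96 - 4.15Q → Q_m = 31.7323.
Total external cost = ∫₀^{Q_m} (4.39 + 0.70Q) dQ = 4.39×31.7323 + ½×0.70×31.7323² = 491.7334.

£491.73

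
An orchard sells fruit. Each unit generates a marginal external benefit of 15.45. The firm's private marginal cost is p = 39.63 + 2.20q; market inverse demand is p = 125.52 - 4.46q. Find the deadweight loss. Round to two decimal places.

DWL = 17.92

Market equilibrium (private): 39.63 + 2.20q = 125.52 - 4.46q → q_m = 12.8964.
Social marginal cost = private MC − MEB = 24.18 + 2.20q.
Set SMC = demand: 24.18 + 2.20q = 125.52 - 4.46q → q* = 15.2162.
Height of the DWL triangle at q_m is demand(q_m) − SMC(q_m) = MEB(q_m) = 15.4500.
DWL = ½ × 2.3198 × 15.4500 = 17.9205.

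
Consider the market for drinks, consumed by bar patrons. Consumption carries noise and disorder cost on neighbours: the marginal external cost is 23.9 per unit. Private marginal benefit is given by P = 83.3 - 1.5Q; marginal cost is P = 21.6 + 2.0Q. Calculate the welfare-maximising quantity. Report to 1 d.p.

Q* = 10.8

Social marginal benefit = demand − MEC = 59.4 - 1.5Q.
Set SMB = MC: 59.4 - 1.5Q = 21.6 + 2.0Q → Q* = 10.8000.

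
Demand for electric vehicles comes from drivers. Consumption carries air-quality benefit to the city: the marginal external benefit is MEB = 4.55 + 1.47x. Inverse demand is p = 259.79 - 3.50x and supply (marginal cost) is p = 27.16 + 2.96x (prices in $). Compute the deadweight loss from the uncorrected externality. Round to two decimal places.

DWL = $331.13

Market equilibrium (private): 27.16 + 2.96x = 259.79 - 3.50x → x_m = 36.0108.
Social marginal benefit = demand + MEB = 264.34 - 2.03x.
Set SMB = MC: 264.34 - 2.03x = 27.16 + 2.96x → x* = 47.5311.
The welfare-loss triangle has base |x_m − x*| and height MEB(x_m) (the vertical gap between SMB and MC is zero at x* and MEB at x_m).
DWL = ½ × 11.5203 × 57.4859 = 331.1274.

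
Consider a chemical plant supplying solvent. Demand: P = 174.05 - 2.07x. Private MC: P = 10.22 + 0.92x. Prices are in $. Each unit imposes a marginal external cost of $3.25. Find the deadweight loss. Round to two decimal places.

DWL = $1.77

Market equilibrium (private): 10.22 + 0.92x = 174.05 - 2.07x → x_m = 54.7926.
Social marginal cost = private MC + MEC = 13.47 + 0.92x.
Set SMC = demand: 13.47 + 0.92x = 174.05 - 2.07x → x* = 53.7057.
Between x* and x_m the wedge SMC − demand runs linearly from 0 to MEC(x_m), so the loss is a triangle.
DWL = ½ × 1.0869 × 3.2500 = 1.7662.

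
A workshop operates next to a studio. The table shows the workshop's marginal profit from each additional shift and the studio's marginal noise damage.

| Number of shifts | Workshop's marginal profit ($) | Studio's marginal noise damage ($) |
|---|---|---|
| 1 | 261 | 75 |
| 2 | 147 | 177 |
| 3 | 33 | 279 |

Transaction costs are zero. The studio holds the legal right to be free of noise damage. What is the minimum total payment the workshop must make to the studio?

Efficient level: marginal profit ≥ marginal noise damage through level 1, so k* = 1.
With the studio holding the right, the workshop must at least compensate total damage at k*: 75 = 75.

$75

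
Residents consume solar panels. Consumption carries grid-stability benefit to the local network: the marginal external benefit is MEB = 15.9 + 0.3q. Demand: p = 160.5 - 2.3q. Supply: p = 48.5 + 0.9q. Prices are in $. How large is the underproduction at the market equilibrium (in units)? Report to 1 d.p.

9.1 units

Market equilibrium (private): 48.5 + 0.9q = 160.5 - 2.3q → q_m = 35.0000.
Social marginal benefit = demand + MEB = 176.4 - 2.0q.
Set SMB = MC: 176.4 - 2.0q = 48.5 + 0.9q → q* = 44.1034.
Gap = |35.0000 − 44.1034| = 9.1034.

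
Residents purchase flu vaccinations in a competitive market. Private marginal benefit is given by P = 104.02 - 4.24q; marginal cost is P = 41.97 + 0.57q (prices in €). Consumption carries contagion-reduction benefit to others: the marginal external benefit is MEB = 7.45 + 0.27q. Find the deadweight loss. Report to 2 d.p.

Market equilibrium (private): 41.97 + 0.57q = 104.02 - 4.24q → q_m = 12.9002.
Social marginal benefit = demand + MEB = 111.47 - 3.97q.
Set SMB = MC: 111.47 - 3.97q = 41.97 + 0.57q → q* = 15.3084.
The welfare-loss triangle has base |q_m − q*| and height MEB(q_m) (the vertical gap between SMB and MC is zero at q* and MEB at q_m).
DWL = ½ × 2.4082 × 10.9331 = 13.1645.

DWL = €13.16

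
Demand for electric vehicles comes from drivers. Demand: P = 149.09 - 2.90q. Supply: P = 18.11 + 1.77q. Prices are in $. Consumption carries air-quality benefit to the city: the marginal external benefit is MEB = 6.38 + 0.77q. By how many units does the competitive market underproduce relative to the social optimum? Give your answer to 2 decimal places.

7.17 units

Market equilibrium (private): 18.11 + 1.77q = 149.09 - 2.90q → q_m = 28.0471.
Social marginal benefit = demand + MEB = 155.47 - 2.13q.
Set SMB = MC: 155.47 - 2.13q = 18.11 + 1.77q → q* = 35.2205.
Gap = |28.0471 − 35.2205| = 7.1734.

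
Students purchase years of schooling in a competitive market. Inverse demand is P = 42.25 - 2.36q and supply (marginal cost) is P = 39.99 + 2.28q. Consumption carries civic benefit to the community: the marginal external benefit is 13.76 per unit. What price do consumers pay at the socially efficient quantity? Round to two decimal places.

Social marginal benefit = demand + MEB = 56.01 - 2.36q.
Set SMB = MC: 56.01 - 2.36q = 39.99 + 2.28q → q* = 3.4526.
Consumer price on the demand curve at q*: 42.25 − 2.36×3.4526 = 34.1019.

P = 34.10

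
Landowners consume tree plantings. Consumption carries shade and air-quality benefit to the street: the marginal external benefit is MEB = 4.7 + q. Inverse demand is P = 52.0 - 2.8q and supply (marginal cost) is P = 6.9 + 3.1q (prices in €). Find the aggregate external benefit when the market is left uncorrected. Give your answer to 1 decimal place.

€65.1

Market equilibrium (private): 6.9 + 3.1q = 52.0 - 2.8q → q_m = 7.6441.
Total external benefit = ∫₀^{q_m} (4.7 + 1.0q) dq = 4.7×7.6441 + ½×1.0×7.6441² = 65.1434.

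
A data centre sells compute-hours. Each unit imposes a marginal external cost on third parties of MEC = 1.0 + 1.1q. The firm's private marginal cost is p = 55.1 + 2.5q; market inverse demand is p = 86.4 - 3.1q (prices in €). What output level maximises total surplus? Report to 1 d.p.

q* = 4.5

Social marginal cost = private MC + MEC = 56.1 + 3.6q.
Set SMC = demand: 56.1 + 3.6q = 86.4 - 3.1q → q* = 4.5224.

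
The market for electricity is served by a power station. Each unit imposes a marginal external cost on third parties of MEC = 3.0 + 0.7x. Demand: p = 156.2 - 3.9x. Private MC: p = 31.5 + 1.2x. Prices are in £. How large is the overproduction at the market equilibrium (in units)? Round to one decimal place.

Market equilibrium (private): 31.5 + 1.2x = 156.2 - 3.9x → x_m = 24.4510.
Social marginal cost = private MC + MEC = 34.5 + 1.9x.
Set SMC = demand: 34.5 + 1.9x = 156.2 - 3.9x → x* = 20.9828.
Gap = |24.4510 − 20.9828| = 3.4682.

3.5 units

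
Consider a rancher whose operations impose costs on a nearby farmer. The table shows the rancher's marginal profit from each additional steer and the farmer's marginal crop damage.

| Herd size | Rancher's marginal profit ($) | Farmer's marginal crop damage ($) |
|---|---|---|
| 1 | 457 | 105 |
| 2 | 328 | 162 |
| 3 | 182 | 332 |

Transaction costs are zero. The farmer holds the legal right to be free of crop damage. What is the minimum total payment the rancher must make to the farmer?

$267

Efficient level: marginal profit ≥ marginal crop damage through level 2, so k* = 2.
With the farmer holding the right, the rancher must at least compensate total damage at k*: 105 + 162 = 267.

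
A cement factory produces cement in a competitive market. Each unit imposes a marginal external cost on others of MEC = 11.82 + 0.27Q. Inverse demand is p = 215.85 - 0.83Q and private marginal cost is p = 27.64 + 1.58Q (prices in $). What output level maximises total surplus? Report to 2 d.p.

Q* = 65.82

Social marginal cost = private MC + MEC = 39.46 + 1.85Q.
Set SMC = demand: 39.46 + 1.85Q = 215.85 - 0.83Q → Q* = 65.8172.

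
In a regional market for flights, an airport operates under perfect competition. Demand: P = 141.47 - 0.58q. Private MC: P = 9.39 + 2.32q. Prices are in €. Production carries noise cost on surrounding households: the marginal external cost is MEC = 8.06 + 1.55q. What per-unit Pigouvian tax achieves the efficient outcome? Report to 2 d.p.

tax = €51.26 per unit

Social marginal cost = private MC + MEC = 17.45 + 3.87q.
Set SMC = demand: 17.45 + 3.87q = 141.47 - 0.58q → q* = 27.8697.
The Pigouvian tax equals MEC at q*: 8.06 + 1.55×27.8697 = 51.2580.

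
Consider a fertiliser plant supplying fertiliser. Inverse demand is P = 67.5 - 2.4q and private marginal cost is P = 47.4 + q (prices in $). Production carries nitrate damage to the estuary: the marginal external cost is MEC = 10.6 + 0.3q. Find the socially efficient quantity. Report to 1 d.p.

Social marginal cost = private MC + MEC = 58.0 + 1.3q.
Set SMC = demand: 58.0 + 1.3q = 67.5 - 2.4q → q* = 2.5676.

q* = 2.6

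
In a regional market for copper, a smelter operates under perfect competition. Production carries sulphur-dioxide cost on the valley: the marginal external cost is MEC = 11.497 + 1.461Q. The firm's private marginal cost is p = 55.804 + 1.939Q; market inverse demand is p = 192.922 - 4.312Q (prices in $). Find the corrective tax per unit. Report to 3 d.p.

tax = $35.295 per unit

Social marginal cost = private MC + MEC = 67.301 + 3.400Q.
Set SMC = demand: 67.301 + 3.400Q = 192.922 - 4.312Q → Q* = 16.2890.
The Pigouvian tax equals MEC at Q*: 11.497 + 1.461×16.2890 = 35.2952.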